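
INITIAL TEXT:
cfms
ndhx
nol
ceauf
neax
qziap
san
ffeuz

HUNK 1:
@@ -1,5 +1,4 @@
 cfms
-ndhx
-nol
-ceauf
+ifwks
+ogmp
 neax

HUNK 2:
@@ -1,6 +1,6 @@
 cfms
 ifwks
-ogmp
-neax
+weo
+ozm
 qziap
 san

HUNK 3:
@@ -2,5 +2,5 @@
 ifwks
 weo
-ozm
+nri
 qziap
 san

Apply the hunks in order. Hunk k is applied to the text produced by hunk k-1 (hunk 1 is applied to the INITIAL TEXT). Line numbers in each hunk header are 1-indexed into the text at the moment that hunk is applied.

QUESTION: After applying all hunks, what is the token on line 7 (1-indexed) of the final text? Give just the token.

Answer: ffeuz

Derivation:
Hunk 1: at line 1 remove [ndhx,nol,ceauf] add [ifwks,ogmp] -> 7 lines: cfms ifwks ogmp neax qziap san ffeuz
Hunk 2: at line 1 remove [ogmp,neax] add [weo,ozm] -> 7 lines: cfms ifwks weo ozm qziap san ffeuz
Hunk 3: at line 2 remove [ozm] add [nri] -> 7 lines: cfms ifwks weo nri qziap san ffeuz
Final line 7: ffeuz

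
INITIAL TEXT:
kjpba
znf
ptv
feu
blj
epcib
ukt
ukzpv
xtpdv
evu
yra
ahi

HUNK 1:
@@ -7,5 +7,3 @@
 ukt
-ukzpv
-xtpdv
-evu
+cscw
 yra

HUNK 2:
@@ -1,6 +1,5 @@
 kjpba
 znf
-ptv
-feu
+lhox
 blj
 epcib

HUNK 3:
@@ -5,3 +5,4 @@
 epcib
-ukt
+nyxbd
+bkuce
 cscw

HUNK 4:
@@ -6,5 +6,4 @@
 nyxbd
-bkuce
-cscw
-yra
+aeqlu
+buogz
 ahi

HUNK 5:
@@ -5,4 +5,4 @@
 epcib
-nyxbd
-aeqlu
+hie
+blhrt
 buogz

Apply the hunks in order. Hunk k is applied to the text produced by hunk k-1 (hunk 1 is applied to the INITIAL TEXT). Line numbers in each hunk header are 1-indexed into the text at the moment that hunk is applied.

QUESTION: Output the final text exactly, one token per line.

Answer: kjpba
znf
lhox
blj
epcib
hie
blhrt
buogz
ahi

Derivation:
Hunk 1: at line 7 remove [ukzpv,xtpdv,evu] add [cscw] -> 10 lines: kjpba znf ptv feu blj epcib ukt cscw yra ahi
Hunk 2: at line 1 remove [ptv,feu] add [lhox] -> 9 lines: kjpba znf lhox blj epcib ukt cscw yra ahi
Hunk 3: at line 5 remove [ukt] add [nyxbd,bkuce] -> 10 lines: kjpba znf lhox blj epcib nyxbd bkuce cscw yra ahi
Hunk 4: at line 6 remove [bkuce,cscw,yra] add [aeqlu,buogz] -> 9 lines: kjpba znf lhox blj epcib nyxbd aeqlu buogz ahi
Hunk 5: at line 5 remove [nyxbd,aeqlu] add [hie,blhrt] -> 9 lines: kjpba znf lhox blj epcib hie blhrt buogz ahi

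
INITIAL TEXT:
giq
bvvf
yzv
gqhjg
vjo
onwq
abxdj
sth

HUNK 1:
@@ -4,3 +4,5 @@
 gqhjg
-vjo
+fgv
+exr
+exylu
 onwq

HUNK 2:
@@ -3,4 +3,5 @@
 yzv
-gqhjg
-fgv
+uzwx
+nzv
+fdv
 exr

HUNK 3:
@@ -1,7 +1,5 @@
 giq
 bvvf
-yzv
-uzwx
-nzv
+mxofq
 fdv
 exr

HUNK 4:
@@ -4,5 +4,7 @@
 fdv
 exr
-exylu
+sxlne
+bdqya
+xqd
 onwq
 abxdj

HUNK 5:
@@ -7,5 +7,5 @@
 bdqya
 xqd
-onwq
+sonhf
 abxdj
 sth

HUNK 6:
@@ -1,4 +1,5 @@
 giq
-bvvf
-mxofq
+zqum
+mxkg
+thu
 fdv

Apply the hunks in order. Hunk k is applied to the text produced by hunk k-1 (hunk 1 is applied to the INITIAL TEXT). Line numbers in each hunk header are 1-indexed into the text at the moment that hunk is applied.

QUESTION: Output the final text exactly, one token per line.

Hunk 1: at line 4 remove [vjo] add [fgv,exr,exylu] -> 10 lines: giq bvvf yzv gqhjg fgv exr exylu onwq abxdj sth
Hunk 2: at line 3 remove [gqhjg,fgv] add [uzwx,nzv,fdv] -> 11 lines: giq bvvf yzv uzwx nzv fdv exr exylu onwq abxdj sth
Hunk 3: at line 1 remove [yzv,uzwx,nzv] add [mxofq] -> 9 lines: giq bvvf mxofq fdv exr exylu onwq abxdj sth
Hunk 4: at line 4 remove [exylu] add [sxlne,bdqya,xqd] -> 11 lines: giq bvvf mxofq fdv exr sxlne bdqya xqd onwq abxdj sth
Hunk 5: at line 7 remove [onwq] add [sonhf] -> 11 lines: giq bvvf mxofq fdv exr sxlne bdqya xqd sonhf abxdj sth
Hunk 6: at line 1 remove [bvvf,mxofq] add [zqum,mxkg,thu] -> 12 lines: giq zqum mxkg thu fdv exr sxlne bdqya xqd sonhf abxdj sth

Answer: giq
zqum
mxkg
thu
fdv
exr
sxlne
bdqya
xqd
sonhf
abxdj
sth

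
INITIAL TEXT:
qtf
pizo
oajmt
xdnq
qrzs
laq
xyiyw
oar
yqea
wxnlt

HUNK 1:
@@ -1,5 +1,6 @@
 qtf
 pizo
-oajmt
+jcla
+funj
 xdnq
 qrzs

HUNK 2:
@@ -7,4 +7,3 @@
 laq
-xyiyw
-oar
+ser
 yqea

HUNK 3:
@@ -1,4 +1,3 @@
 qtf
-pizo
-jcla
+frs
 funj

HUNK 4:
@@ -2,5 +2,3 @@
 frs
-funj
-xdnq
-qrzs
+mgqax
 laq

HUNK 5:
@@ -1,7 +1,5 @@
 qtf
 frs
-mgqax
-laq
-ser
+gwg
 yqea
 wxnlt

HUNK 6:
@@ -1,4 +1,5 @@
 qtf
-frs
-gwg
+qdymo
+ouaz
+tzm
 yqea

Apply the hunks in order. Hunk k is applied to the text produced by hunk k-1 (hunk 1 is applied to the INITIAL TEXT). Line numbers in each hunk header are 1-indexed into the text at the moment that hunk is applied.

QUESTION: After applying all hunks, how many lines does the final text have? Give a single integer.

Answer: 6

Derivation:
Hunk 1: at line 1 remove [oajmt] add [jcla,funj] -> 11 lines: qtf pizo jcla funj xdnq qrzs laq xyiyw oar yqea wxnlt
Hunk 2: at line 7 remove [xyiyw,oar] add [ser] -> 10 lines: qtf pizo jcla funj xdnq qrzs laq ser yqea wxnlt
Hunk 3: at line 1 remove [pizo,jcla] add [frs] -> 9 lines: qtf frs funj xdnq qrzs laq ser yqea wxnlt
Hunk 4: at line 2 remove [funj,xdnq,qrzs] add [mgqax] -> 7 lines: qtf frs mgqax laq ser yqea wxnlt
Hunk 5: at line 1 remove [mgqax,laq,ser] add [gwg] -> 5 lines: qtf frs gwg yqea wxnlt
Hunk 6: at line 1 remove [frs,gwg] add [qdymo,ouaz,tzm] -> 6 lines: qtf qdymo ouaz tzm yqea wxnlt
Final line count: 6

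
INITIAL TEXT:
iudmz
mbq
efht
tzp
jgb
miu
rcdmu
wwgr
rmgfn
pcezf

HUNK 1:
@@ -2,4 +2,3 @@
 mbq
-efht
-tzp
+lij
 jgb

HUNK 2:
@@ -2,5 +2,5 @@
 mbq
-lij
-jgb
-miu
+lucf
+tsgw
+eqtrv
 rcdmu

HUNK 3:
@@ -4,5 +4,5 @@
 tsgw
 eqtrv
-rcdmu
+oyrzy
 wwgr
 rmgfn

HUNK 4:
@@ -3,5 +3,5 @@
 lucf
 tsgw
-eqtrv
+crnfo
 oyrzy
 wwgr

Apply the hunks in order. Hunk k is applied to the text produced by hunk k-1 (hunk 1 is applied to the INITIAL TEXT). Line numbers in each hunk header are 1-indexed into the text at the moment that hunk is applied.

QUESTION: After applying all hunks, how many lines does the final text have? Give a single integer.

Answer: 9

Derivation:
Hunk 1: at line 2 remove [efht,tzp] add [lij] -> 9 lines: iudmz mbq lij jgb miu rcdmu wwgr rmgfn pcezf
Hunk 2: at line 2 remove [lij,jgb,miu] add [lucf,tsgw,eqtrv] -> 9 lines: iudmz mbq lucf tsgw eqtrv rcdmu wwgr rmgfn pcezf
Hunk 3: at line 4 remove [rcdmu] add [oyrzy] -> 9 lines: iudmz mbq lucf tsgw eqtrv oyrzy wwgr rmgfn pcezf
Hunk 4: at line 3 remove [eqtrv] add [crnfo] -> 9 lines: iudmz mbq lucf tsgw crnfo oyrzy wwgr rmgfn pcezf
Final line count: 9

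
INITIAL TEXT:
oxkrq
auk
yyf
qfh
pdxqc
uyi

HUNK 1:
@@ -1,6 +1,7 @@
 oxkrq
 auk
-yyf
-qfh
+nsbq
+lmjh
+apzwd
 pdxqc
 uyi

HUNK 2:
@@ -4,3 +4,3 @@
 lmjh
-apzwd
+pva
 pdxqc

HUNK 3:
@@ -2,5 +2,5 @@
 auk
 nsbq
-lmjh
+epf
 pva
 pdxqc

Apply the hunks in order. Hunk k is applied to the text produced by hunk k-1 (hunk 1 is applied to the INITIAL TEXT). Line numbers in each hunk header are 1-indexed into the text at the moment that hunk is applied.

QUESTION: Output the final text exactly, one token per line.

Hunk 1: at line 1 remove [yyf,qfh] add [nsbq,lmjh,apzwd] -> 7 lines: oxkrq auk nsbq lmjh apzwd pdxqc uyi
Hunk 2: at line 4 remove [apzwd] add [pva] -> 7 lines: oxkrq auk nsbq lmjh pva pdxqc uyi
Hunk 3: at line 2 remove [lmjh] add [epf] -> 7 lines: oxkrq auk nsbq epf pva pdxqc uyi

Answer: oxkrq
auk
nsbq
epf
pva
pdxqc
uyi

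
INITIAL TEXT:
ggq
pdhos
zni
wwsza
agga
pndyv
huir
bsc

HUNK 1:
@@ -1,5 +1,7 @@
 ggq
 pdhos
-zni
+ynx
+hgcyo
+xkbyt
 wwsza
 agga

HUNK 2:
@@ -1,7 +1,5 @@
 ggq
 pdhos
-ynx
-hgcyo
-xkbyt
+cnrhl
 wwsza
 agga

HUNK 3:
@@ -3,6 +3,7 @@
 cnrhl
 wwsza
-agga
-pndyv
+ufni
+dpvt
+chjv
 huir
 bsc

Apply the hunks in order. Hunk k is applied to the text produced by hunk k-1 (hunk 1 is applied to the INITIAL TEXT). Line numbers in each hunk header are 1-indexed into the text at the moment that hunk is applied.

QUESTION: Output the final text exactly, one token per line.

Answer: ggq
pdhos
cnrhl
wwsza
ufni
dpvt
chjv
huir
bsc

Derivation:
Hunk 1: at line 1 remove [zni] add [ynx,hgcyo,xkbyt] -> 10 lines: ggq pdhos ynx hgcyo xkbyt wwsza agga pndyv huir bsc
Hunk 2: at line 1 remove [ynx,hgcyo,xkbyt] add [cnrhl] -> 8 lines: ggq pdhos cnrhl wwsza agga pndyv huir bsc
Hunk 3: at line 3 remove [agga,pndyv] add [ufni,dpvt,chjv] -> 9 lines: ggq pdhos cnrhl wwsza ufni dpvt chjv huir bsc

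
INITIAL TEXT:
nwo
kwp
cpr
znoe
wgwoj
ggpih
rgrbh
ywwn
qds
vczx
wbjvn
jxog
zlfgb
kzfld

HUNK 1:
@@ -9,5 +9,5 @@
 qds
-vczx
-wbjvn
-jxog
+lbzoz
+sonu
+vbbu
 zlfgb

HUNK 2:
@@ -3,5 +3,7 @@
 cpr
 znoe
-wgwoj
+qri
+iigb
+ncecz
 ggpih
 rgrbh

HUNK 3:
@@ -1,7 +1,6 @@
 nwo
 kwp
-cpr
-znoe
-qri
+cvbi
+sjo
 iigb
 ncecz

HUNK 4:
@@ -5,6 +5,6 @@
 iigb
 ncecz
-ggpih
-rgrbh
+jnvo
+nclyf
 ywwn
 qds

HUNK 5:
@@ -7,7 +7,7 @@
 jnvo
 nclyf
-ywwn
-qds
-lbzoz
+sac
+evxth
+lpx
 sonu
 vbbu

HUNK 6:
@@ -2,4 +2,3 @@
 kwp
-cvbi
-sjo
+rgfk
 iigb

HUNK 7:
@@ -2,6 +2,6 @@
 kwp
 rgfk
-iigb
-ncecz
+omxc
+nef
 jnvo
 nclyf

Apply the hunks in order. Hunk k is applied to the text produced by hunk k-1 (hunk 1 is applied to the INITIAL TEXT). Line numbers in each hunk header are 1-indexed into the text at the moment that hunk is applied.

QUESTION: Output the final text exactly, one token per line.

Answer: nwo
kwp
rgfk
omxc
nef
jnvo
nclyf
sac
evxth
lpx
sonu
vbbu
zlfgb
kzfld

Derivation:
Hunk 1: at line 9 remove [vczx,wbjvn,jxog] add [lbzoz,sonu,vbbu] -> 14 lines: nwo kwp cpr znoe wgwoj ggpih rgrbh ywwn qds lbzoz sonu vbbu zlfgb kzfld
Hunk 2: at line 3 remove [wgwoj] add [qri,iigb,ncecz] -> 16 lines: nwo kwp cpr znoe qri iigb ncecz ggpih rgrbh ywwn qds lbzoz sonu vbbu zlfgb kzfld
Hunk 3: at line 1 remove [cpr,znoe,qri] add [cvbi,sjo] -> 15 lines: nwo kwp cvbi sjo iigb ncecz ggpih rgrbh ywwn qds lbzoz sonu vbbu zlfgb kzfld
Hunk 4: at line 5 remove [ggpih,rgrbh] add [jnvo,nclyf] -> 15 lines: nwo kwp cvbi sjo iigb ncecz jnvo nclyf ywwn qds lbzoz sonu vbbu zlfgb kzfld
Hunk 5: at line 7 remove [ywwn,qds,lbzoz] add [sac,evxth,lpx] -> 15 lines: nwo kwp cvbi sjo iigb ncecz jnvo nclyf sac evxth lpx sonu vbbu zlfgb kzfld
Hunk 6: at line 2 remove [cvbi,sjo] add [rgfk] -> 14 lines: nwo kwp rgfk iigb ncecz jnvo nclyf sac evxth lpx sonu vbbu zlfgb kzfld
Hunk 7: at line 2 remove [iigb,ncecz] add [omxc,nef] -> 14 lines: nwo kwp rgfk omxc nef jnvo nclyf sac evxth lpx sonu vbbu zlfgb kzfld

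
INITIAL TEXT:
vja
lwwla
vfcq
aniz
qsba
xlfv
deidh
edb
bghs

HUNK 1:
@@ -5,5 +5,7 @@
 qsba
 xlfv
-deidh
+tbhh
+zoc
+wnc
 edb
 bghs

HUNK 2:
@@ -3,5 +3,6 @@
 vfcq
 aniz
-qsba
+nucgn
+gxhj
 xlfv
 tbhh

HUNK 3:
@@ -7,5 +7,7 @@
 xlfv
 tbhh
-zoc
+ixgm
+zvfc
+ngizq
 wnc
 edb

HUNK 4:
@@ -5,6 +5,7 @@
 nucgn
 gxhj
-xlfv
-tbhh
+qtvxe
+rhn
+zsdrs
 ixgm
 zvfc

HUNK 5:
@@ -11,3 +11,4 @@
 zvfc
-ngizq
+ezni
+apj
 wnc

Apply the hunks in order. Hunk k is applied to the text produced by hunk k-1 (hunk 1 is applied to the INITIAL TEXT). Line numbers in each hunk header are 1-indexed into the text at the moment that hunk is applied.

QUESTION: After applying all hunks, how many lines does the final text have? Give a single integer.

Answer: 16

Derivation:
Hunk 1: at line 5 remove [deidh] add [tbhh,zoc,wnc] -> 11 lines: vja lwwla vfcq aniz qsba xlfv tbhh zoc wnc edb bghs
Hunk 2: at line 3 remove [qsba] add [nucgn,gxhj] -> 12 lines: vja lwwla vfcq aniz nucgn gxhj xlfv tbhh zoc wnc edb bghs
Hunk 3: at line 7 remove [zoc] add [ixgm,zvfc,ngizq] -> 14 lines: vja lwwla vfcq aniz nucgn gxhj xlfv tbhh ixgm zvfc ngizq wnc edb bghs
Hunk 4: at line 5 remove [xlfv,tbhh] add [qtvxe,rhn,zsdrs] -> 15 lines: vja lwwla vfcq aniz nucgn gxhj qtvxe rhn zsdrs ixgm zvfc ngizq wnc edb bghs
Hunk 5: at line 11 remove [ngizq] add [ezni,apj] -> 16 lines: vja lwwla vfcq aniz nucgn gxhj qtvxe rhn zsdrs ixgm zvfc ezni apj wnc edb bghs
Final line count: 16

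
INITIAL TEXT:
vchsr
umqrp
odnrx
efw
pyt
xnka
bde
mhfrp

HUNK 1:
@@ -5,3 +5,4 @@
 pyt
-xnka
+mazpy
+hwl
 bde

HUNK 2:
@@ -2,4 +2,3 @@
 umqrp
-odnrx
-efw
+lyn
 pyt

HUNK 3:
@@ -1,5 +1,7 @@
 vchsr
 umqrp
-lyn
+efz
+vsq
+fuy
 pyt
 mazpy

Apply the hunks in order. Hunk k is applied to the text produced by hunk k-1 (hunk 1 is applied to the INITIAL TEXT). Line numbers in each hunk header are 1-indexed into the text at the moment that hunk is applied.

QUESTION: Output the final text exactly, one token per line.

Hunk 1: at line 5 remove [xnka] add [mazpy,hwl] -> 9 lines: vchsr umqrp odnrx efw pyt mazpy hwl bde mhfrp
Hunk 2: at line 2 remove [odnrx,efw] add [lyn] -> 8 lines: vchsr umqrp lyn pyt mazpy hwl bde mhfrp
Hunk 3: at line 1 remove [lyn] add [efz,vsq,fuy] -> 10 lines: vchsr umqrp efz vsq fuy pyt mazpy hwl bde mhfrp

Answer: vchsr
umqrp
efz
vsq
fuy
pyt
mazpy
hwl
bde
mhfrp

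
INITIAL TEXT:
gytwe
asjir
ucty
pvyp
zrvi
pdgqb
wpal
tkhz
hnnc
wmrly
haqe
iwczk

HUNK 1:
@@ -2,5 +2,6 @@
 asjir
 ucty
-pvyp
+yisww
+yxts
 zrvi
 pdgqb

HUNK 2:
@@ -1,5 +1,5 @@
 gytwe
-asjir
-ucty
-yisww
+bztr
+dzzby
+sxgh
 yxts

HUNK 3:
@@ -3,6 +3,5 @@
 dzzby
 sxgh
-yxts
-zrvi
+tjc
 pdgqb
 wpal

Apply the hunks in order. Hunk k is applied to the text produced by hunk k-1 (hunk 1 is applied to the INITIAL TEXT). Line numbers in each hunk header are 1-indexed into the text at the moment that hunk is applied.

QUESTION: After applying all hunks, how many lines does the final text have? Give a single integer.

Hunk 1: at line 2 remove [pvyp] add [yisww,yxts] -> 13 lines: gytwe asjir ucty yisww yxts zrvi pdgqb wpal tkhz hnnc wmrly haqe iwczk
Hunk 2: at line 1 remove [asjir,ucty,yisww] add [bztr,dzzby,sxgh] -> 13 lines: gytwe bztr dzzby sxgh yxts zrvi pdgqb wpal tkhz hnnc wmrly haqe iwczk
Hunk 3: at line 3 remove [yxts,zrvi] add [tjc] -> 12 lines: gytwe bztr dzzby sxgh tjc pdgqb wpal tkhz hnnc wmrly haqe iwczk
Final line count: 12

Answer: 12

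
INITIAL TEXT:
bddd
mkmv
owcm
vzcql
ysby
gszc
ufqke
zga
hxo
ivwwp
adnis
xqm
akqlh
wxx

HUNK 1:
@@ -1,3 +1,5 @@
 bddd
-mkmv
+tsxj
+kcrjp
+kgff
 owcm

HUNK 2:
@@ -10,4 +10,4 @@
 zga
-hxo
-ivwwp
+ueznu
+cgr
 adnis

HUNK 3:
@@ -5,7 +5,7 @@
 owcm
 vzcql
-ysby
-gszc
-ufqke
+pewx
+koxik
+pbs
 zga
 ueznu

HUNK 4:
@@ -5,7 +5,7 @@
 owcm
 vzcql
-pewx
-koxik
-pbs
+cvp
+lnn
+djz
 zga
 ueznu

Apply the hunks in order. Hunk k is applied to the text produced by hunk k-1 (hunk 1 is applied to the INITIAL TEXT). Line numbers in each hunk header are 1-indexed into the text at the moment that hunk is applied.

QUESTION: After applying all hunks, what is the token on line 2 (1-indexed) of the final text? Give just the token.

Answer: tsxj

Derivation:
Hunk 1: at line 1 remove [mkmv] add [tsxj,kcrjp,kgff] -> 16 lines: bddd tsxj kcrjp kgff owcm vzcql ysby gszc ufqke zga hxo ivwwp adnis xqm akqlh wxx
Hunk 2: at line 10 remove [hxo,ivwwp] add [ueznu,cgr] -> 16 lines: bddd tsxj kcrjp kgff owcm vzcql ysby gszc ufqke zga ueznu cgr adnis xqm akqlh wxx
Hunk 3: at line 5 remove [ysby,gszc,ufqke] add [pewx,koxik,pbs] -> 16 lines: bddd tsxj kcrjp kgff owcm vzcql pewx koxik pbs zga ueznu cgr adnis xqm akqlh wxx
Hunk 4: at line 5 remove [pewx,koxik,pbs] add [cvp,lnn,djz] -> 16 lines: bddd tsxj kcrjp kgff owcm vzcql cvp lnn djz zga ueznu cgr adnis xqm akqlh wxx
Final line 2: tsxj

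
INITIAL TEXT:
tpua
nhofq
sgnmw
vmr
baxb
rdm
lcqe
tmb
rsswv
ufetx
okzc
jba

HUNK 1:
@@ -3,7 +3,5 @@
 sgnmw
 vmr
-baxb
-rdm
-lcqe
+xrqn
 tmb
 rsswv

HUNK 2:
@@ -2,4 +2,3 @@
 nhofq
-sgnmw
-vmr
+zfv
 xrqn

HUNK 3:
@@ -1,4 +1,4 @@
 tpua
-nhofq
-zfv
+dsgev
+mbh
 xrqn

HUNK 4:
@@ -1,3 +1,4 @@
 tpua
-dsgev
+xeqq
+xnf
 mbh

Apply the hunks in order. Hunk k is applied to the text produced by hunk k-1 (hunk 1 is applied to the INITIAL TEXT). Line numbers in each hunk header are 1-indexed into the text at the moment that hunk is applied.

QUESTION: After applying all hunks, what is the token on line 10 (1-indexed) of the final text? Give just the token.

Hunk 1: at line 3 remove [baxb,rdm,lcqe] add [xrqn] -> 10 lines: tpua nhofq sgnmw vmr xrqn tmb rsswv ufetx okzc jba
Hunk 2: at line 2 remove [sgnmw,vmr] add [zfv] -> 9 lines: tpua nhofq zfv xrqn tmb rsswv ufetx okzc jba
Hunk 3: at line 1 remove [nhofq,zfv] add [dsgev,mbh] -> 9 lines: tpua dsgev mbh xrqn tmb rsswv ufetx okzc jba
Hunk 4: at line 1 remove [dsgev] add [xeqq,xnf] -> 10 lines: tpua xeqq xnf mbh xrqn tmb rsswv ufetx okzc jba
Final line 10: jba

Answer: jba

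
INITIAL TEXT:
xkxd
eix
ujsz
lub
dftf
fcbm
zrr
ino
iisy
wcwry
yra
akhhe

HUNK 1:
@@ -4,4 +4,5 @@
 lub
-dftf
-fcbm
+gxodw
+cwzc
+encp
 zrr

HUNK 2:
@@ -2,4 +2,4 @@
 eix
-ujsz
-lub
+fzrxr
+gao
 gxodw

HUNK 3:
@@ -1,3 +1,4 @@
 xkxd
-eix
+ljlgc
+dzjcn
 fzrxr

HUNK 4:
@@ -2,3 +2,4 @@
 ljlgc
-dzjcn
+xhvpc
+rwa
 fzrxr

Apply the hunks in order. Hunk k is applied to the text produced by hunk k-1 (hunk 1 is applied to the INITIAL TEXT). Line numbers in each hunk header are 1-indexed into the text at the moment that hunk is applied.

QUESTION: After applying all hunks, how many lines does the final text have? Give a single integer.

Hunk 1: at line 4 remove [dftf,fcbm] add [gxodw,cwzc,encp] -> 13 lines: xkxd eix ujsz lub gxodw cwzc encp zrr ino iisy wcwry yra akhhe
Hunk 2: at line 2 remove [ujsz,lub] add [fzrxr,gao] -> 13 lines: xkxd eix fzrxr gao gxodw cwzc encp zrr ino iisy wcwry yra akhhe
Hunk 3: at line 1 remove [eix] add [ljlgc,dzjcn] -> 14 lines: xkxd ljlgc dzjcn fzrxr gao gxodw cwzc encp zrr ino iisy wcwry yra akhhe
Hunk 4: at line 2 remove [dzjcn] add [xhvpc,rwa] -> 15 lines: xkxd ljlgc xhvpc rwa fzrxr gao gxodw cwzc encp zrr ino iisy wcwry yra akhhe
Final line count: 15

Answer: 15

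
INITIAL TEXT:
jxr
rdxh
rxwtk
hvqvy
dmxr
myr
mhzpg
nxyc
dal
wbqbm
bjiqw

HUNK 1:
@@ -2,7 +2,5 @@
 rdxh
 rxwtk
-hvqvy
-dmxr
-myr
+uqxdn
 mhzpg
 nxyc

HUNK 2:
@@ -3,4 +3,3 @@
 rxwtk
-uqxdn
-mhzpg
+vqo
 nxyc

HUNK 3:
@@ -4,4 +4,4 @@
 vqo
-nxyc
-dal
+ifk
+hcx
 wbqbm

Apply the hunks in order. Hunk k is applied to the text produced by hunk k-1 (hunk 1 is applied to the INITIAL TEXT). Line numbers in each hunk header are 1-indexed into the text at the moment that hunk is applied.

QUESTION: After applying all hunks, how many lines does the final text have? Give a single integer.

Answer: 8

Derivation:
Hunk 1: at line 2 remove [hvqvy,dmxr,myr] add [uqxdn] -> 9 lines: jxr rdxh rxwtk uqxdn mhzpg nxyc dal wbqbm bjiqw
Hunk 2: at line 3 remove [uqxdn,mhzpg] add [vqo] -> 8 lines: jxr rdxh rxwtk vqo nxyc dal wbqbm bjiqw
Hunk 3: at line 4 remove [nxyc,dal] add [ifk,hcx] -> 8 lines: jxr rdxh rxwtk vqo ifk hcx wbqbm bjiqw
Final line count: 8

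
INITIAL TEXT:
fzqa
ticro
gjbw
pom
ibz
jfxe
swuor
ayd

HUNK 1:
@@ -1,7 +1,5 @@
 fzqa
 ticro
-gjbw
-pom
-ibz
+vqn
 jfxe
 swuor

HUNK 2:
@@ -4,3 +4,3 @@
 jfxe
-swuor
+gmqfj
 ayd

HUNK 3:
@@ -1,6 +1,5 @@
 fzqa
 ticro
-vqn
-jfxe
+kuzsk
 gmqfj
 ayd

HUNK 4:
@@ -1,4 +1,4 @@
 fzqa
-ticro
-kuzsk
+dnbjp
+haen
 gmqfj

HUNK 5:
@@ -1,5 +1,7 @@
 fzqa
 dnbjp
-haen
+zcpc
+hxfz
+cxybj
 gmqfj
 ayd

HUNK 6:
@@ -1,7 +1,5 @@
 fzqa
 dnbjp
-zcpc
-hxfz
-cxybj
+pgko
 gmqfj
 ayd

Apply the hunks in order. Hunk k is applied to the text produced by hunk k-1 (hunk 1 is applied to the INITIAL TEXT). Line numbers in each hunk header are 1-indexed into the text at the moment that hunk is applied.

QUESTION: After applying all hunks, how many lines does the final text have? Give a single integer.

Answer: 5

Derivation:
Hunk 1: at line 1 remove [gjbw,pom,ibz] add [vqn] -> 6 lines: fzqa ticro vqn jfxe swuor ayd
Hunk 2: at line 4 remove [swuor] add [gmqfj] -> 6 lines: fzqa ticro vqn jfxe gmqfj ayd
Hunk 3: at line 1 remove [vqn,jfxe] add [kuzsk] -> 5 lines: fzqa ticro kuzsk gmqfj ayd
Hunk 4: at line 1 remove [ticro,kuzsk] add [dnbjp,haen] -> 5 lines: fzqa dnbjp haen gmqfj ayd
Hunk 5: at line 1 remove [haen] add [zcpc,hxfz,cxybj] -> 7 lines: fzqa dnbjp zcpc hxfz cxybj gmqfj ayd
Hunk 6: at line 1 remove [zcpc,hxfz,cxybj] add [pgko] -> 5 lines: fzqa dnbjp pgko gmqfj ayd
Final line count: 5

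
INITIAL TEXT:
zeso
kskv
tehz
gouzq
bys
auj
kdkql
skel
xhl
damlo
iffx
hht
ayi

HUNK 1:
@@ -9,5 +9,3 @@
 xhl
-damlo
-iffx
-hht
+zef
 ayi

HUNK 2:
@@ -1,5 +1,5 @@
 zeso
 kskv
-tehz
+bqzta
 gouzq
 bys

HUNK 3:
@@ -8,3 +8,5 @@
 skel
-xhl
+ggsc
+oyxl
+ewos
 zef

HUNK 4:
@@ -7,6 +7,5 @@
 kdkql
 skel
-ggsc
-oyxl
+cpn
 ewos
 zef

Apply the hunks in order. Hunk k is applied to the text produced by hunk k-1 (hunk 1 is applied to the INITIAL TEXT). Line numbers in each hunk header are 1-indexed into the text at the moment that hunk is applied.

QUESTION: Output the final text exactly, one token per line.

Answer: zeso
kskv
bqzta
gouzq
bys
auj
kdkql
skel
cpn
ewos
zef
ayi

Derivation:
Hunk 1: at line 9 remove [damlo,iffx,hht] add [zef] -> 11 lines: zeso kskv tehz gouzq bys auj kdkql skel xhl zef ayi
Hunk 2: at line 1 remove [tehz] add [bqzta] -> 11 lines: zeso kskv bqzta gouzq bys auj kdkql skel xhl zef ayi
Hunk 3: at line 8 remove [xhl] add [ggsc,oyxl,ewos] -> 13 lines: zeso kskv bqzta gouzq bys auj kdkql skel ggsc oyxl ewos zef ayi
Hunk 4: at line 7 remove [ggsc,oyxl] add [cpn] -> 12 lines: zeso kskv bqzta gouzq bys auj kdkql skel cpn ewos zef ayi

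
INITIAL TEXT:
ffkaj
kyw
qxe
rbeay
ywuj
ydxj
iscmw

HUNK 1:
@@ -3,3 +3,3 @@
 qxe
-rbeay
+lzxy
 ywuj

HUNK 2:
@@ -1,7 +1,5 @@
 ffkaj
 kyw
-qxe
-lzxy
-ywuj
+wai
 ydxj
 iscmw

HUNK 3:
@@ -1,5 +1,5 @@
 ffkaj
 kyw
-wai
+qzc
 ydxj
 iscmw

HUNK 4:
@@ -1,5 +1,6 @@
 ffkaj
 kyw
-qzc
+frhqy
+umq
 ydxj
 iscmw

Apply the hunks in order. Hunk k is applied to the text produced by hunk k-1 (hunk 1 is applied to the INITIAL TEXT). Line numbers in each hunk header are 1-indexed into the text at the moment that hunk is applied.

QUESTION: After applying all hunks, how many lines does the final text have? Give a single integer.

Hunk 1: at line 3 remove [rbeay] add [lzxy] -> 7 lines: ffkaj kyw qxe lzxy ywuj ydxj iscmw
Hunk 2: at line 1 remove [qxe,lzxy,ywuj] add [wai] -> 5 lines: ffkaj kyw wai ydxj iscmw
Hunk 3: at line 1 remove [wai] add [qzc] -> 5 lines: ffkaj kyw qzc ydxj iscmw
Hunk 4: at line 1 remove [qzc] add [frhqy,umq] -> 6 lines: ffkaj kyw frhqy umq ydxj iscmw
Final line count: 6

Answer: 6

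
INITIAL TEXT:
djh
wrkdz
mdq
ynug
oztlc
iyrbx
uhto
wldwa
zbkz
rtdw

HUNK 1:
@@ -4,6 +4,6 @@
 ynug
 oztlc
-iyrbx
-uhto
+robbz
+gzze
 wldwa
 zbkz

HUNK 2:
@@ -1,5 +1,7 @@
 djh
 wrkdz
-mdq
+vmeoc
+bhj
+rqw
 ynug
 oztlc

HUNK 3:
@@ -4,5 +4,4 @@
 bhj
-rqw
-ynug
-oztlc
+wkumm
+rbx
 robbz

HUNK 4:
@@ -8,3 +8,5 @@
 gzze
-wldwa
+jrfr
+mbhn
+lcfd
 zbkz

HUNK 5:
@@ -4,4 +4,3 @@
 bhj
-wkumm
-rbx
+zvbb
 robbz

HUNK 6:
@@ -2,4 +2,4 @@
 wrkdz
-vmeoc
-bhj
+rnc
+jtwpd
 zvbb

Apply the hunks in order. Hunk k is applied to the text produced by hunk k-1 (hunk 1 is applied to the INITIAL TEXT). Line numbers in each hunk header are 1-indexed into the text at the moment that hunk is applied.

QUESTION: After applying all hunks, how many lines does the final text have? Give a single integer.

Answer: 12

Derivation:
Hunk 1: at line 4 remove [iyrbx,uhto] add [robbz,gzze] -> 10 lines: djh wrkdz mdq ynug oztlc robbz gzze wldwa zbkz rtdw
Hunk 2: at line 1 remove [mdq] add [vmeoc,bhj,rqw] -> 12 lines: djh wrkdz vmeoc bhj rqw ynug oztlc robbz gzze wldwa zbkz rtdw
Hunk 3: at line 4 remove [rqw,ynug,oztlc] add [wkumm,rbx] -> 11 lines: djh wrkdz vmeoc bhj wkumm rbx robbz gzze wldwa zbkz rtdw
Hunk 4: at line 8 remove [wldwa] add [jrfr,mbhn,lcfd] -> 13 lines: djh wrkdz vmeoc bhj wkumm rbx robbz gzze jrfr mbhn lcfd zbkz rtdw
Hunk 5: at line 4 remove [wkumm,rbx] add [zvbb] -> 12 lines: djh wrkdz vmeoc bhj zvbb robbz gzze jrfr mbhn lcfd zbkz rtdw
Hunk 6: at line 2 remove [vmeoc,bhj] add [rnc,jtwpd] -> 12 lines: djh wrkdz rnc jtwpd zvbb robbz gzze jrfr mbhn lcfd zbkz rtdw
Final line count: 12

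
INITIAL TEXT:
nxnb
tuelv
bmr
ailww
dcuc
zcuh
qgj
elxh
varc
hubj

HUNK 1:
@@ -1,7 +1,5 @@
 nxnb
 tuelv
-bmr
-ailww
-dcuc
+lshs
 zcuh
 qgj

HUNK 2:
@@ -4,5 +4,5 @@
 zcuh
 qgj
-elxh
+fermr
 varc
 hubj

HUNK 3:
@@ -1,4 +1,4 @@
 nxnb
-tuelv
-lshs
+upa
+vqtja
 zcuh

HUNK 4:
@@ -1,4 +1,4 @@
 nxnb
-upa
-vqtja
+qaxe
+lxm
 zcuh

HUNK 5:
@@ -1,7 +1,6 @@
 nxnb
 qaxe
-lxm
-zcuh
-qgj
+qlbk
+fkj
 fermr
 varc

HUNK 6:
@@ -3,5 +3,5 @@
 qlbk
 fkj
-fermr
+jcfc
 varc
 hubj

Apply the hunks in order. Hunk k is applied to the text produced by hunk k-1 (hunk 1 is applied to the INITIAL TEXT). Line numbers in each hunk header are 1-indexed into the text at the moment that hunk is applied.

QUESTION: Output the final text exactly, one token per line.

Hunk 1: at line 1 remove [bmr,ailww,dcuc] add [lshs] -> 8 lines: nxnb tuelv lshs zcuh qgj elxh varc hubj
Hunk 2: at line 4 remove [elxh] add [fermr] -> 8 lines: nxnb tuelv lshs zcuh qgj fermr varc hubj
Hunk 3: at line 1 remove [tuelv,lshs] add [upa,vqtja] -> 8 lines: nxnb upa vqtja zcuh qgj fermr varc hubj
Hunk 4: at line 1 remove [upa,vqtja] add [qaxe,lxm] -> 8 lines: nxnb qaxe lxm zcuh qgj fermr varc hubj
Hunk 5: at line 1 remove [lxm,zcuh,qgj] add [qlbk,fkj] -> 7 lines: nxnb qaxe qlbk fkj fermr varc hubj
Hunk 6: at line 3 remove [fermr] add [jcfc] -> 7 lines: nxnb qaxe qlbk fkj jcfc varc hubj

Answer: nxnb
qaxe
qlbk
fkj
jcfc
varc
hubj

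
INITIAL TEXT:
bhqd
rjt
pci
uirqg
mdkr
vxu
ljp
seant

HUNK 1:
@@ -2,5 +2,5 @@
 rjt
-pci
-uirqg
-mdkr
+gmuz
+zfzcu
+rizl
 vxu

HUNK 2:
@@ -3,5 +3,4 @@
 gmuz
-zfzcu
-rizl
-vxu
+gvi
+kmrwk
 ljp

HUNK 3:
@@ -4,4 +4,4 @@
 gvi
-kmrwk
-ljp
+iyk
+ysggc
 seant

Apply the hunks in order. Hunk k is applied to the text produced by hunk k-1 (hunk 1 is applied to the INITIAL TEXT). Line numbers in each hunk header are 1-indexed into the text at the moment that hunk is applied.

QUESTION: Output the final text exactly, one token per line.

Answer: bhqd
rjt
gmuz
gvi
iyk
ysggc
seant

Derivation:
Hunk 1: at line 2 remove [pci,uirqg,mdkr] add [gmuz,zfzcu,rizl] -> 8 lines: bhqd rjt gmuz zfzcu rizl vxu ljp seant
Hunk 2: at line 3 remove [zfzcu,rizl,vxu] add [gvi,kmrwk] -> 7 lines: bhqd rjt gmuz gvi kmrwk ljp seant
Hunk 3: at line 4 remove [kmrwk,ljp] add [iyk,ysggc] -> 7 lines: bhqd rjt gmuz gvi iyk ysggc seant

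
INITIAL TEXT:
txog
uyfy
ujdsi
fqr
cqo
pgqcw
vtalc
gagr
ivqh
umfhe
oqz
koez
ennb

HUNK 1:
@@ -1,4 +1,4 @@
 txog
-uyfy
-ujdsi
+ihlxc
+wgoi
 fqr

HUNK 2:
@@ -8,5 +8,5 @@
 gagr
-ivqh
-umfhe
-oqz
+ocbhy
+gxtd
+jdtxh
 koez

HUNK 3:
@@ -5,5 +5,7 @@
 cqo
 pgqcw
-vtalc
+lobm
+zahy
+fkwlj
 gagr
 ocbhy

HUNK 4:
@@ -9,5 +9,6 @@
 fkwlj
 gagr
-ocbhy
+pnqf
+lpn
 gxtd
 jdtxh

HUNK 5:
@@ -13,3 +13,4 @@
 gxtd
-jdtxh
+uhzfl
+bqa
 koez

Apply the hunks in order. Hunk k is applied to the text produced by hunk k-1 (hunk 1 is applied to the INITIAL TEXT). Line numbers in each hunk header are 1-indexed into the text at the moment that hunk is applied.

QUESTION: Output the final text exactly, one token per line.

Hunk 1: at line 1 remove [uyfy,ujdsi] add [ihlxc,wgoi] -> 13 lines: txog ihlxc wgoi fqr cqo pgqcw vtalc gagr ivqh umfhe oqz koez ennb
Hunk 2: at line 8 remove [ivqh,umfhe,oqz] add [ocbhy,gxtd,jdtxh] -> 13 lines: txog ihlxc wgoi fqr cqo pgqcw vtalc gagr ocbhy gxtd jdtxh koez ennb
Hunk 3: at line 5 remove [vtalc] add [lobm,zahy,fkwlj] -> 15 lines: txog ihlxc wgoi fqr cqo pgqcw lobm zahy fkwlj gagr ocbhy gxtd jdtxh koez ennb
Hunk 4: at line 9 remove [ocbhy] add [pnqf,lpn] -> 16 lines: txog ihlxc wgoi fqr cqo pgqcw lobm zahy fkwlj gagr pnqf lpn gxtd jdtxh koez ennb
Hunk 5: at line 13 remove [jdtxh] add [uhzfl,bqa] -> 17 lines: txog ihlxc wgoi fqr cqo pgqcw lobm zahy fkwlj gagr pnqf lpn gxtd uhzfl bqa koez ennb

Answer: txog
ihlxc
wgoi
fqr
cqo
pgqcw
lobm
zahy
fkwlj
gagr
pnqf
lpn
gxtd
uhzfl
bqa
koez
ennb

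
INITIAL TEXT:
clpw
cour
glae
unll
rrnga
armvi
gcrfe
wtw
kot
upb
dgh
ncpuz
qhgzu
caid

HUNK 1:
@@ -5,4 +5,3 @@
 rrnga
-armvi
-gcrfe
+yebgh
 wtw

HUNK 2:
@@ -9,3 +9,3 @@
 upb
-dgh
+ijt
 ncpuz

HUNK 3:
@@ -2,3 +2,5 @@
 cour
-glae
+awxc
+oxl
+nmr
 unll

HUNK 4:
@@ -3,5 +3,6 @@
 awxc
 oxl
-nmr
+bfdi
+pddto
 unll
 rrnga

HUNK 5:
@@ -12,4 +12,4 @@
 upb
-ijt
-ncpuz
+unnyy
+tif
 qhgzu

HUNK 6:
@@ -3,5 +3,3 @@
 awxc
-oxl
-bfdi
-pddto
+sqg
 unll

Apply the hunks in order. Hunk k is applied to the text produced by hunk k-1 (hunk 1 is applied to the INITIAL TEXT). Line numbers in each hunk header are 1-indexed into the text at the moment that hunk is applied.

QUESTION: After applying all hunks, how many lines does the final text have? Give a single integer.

Answer: 14

Derivation:
Hunk 1: at line 5 remove [armvi,gcrfe] add [yebgh] -> 13 lines: clpw cour glae unll rrnga yebgh wtw kot upb dgh ncpuz qhgzu caid
Hunk 2: at line 9 remove [dgh] add [ijt] -> 13 lines: clpw cour glae unll rrnga yebgh wtw kot upb ijt ncpuz qhgzu caid
Hunk 3: at line 2 remove [glae] add [awxc,oxl,nmr] -> 15 lines: clpw cour awxc oxl nmr unll rrnga yebgh wtw kot upb ijt ncpuz qhgzu caid
Hunk 4: at line 3 remove [nmr] add [bfdi,pddto] -> 16 lines: clpw cour awxc oxl bfdi pddto unll rrnga yebgh wtw kot upb ijt ncpuz qhgzu caid
Hunk 5: at line 12 remove [ijt,ncpuz] add [unnyy,tif] -> 16 lines: clpw cour awxc oxl bfdi pddto unll rrnga yebgh wtw kot upb unnyy tif qhgzu caid
Hunk 6: at line 3 remove [oxl,bfdi,pddto] add [sqg] -> 14 lines: clpw cour awxc sqg unll rrnga yebgh wtw kot upb unnyy tif qhgzu caid
Final line count: 14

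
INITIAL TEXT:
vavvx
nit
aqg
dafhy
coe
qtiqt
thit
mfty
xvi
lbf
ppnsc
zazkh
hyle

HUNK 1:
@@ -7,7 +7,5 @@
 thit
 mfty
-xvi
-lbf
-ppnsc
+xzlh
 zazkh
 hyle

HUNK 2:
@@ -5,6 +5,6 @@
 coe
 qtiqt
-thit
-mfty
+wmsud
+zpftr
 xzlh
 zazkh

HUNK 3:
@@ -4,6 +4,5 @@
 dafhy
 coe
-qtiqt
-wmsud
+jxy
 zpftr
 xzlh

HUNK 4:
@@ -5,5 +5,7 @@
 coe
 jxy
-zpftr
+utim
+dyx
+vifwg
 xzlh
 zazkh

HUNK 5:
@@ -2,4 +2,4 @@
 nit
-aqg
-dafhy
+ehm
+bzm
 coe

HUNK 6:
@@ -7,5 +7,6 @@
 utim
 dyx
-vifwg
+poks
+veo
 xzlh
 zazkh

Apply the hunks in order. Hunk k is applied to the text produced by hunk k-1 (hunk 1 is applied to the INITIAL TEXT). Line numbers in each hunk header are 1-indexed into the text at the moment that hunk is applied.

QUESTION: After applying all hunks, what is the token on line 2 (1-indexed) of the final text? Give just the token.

Answer: nit

Derivation:
Hunk 1: at line 7 remove [xvi,lbf,ppnsc] add [xzlh] -> 11 lines: vavvx nit aqg dafhy coe qtiqt thit mfty xzlh zazkh hyle
Hunk 2: at line 5 remove [thit,mfty] add [wmsud,zpftr] -> 11 lines: vavvx nit aqg dafhy coe qtiqt wmsud zpftr xzlh zazkh hyle
Hunk 3: at line 4 remove [qtiqt,wmsud] add [jxy] -> 10 lines: vavvx nit aqg dafhy coe jxy zpftr xzlh zazkh hyle
Hunk 4: at line 5 remove [zpftr] add [utim,dyx,vifwg] -> 12 lines: vavvx nit aqg dafhy coe jxy utim dyx vifwg xzlh zazkh hyle
Hunk 5: at line 2 remove [aqg,dafhy] add [ehm,bzm] -> 12 lines: vavvx nit ehm bzm coe jxy utim dyx vifwg xzlh zazkh hyle
Hunk 6: at line 7 remove [vifwg] add [poks,veo] -> 13 lines: vavvx nit ehm bzm coe jxy utim dyx poks veo xzlh zazkh hyle
Final line 2: nit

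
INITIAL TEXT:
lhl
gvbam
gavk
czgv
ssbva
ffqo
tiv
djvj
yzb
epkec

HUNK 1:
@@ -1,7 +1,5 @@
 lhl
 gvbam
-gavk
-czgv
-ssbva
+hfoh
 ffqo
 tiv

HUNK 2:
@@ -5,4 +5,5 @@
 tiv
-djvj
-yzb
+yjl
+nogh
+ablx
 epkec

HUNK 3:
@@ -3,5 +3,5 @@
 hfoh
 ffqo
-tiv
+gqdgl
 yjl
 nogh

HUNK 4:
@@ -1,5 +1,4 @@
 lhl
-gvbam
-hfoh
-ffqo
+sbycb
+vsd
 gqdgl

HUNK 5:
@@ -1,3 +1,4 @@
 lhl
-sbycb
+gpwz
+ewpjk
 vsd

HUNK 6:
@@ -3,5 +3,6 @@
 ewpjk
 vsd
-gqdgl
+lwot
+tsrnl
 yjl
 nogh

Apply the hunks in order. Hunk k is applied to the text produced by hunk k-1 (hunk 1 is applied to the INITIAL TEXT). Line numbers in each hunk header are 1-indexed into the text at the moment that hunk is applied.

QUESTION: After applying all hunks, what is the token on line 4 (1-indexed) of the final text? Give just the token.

Hunk 1: at line 1 remove [gavk,czgv,ssbva] add [hfoh] -> 8 lines: lhl gvbam hfoh ffqo tiv djvj yzb epkec
Hunk 2: at line 5 remove [djvj,yzb] add [yjl,nogh,ablx] -> 9 lines: lhl gvbam hfoh ffqo tiv yjl nogh ablx epkec
Hunk 3: at line 3 remove [tiv] add [gqdgl] -> 9 lines: lhl gvbam hfoh ffqo gqdgl yjl nogh ablx epkec
Hunk 4: at line 1 remove [gvbam,hfoh,ffqo] add [sbycb,vsd] -> 8 lines: lhl sbycb vsd gqdgl yjl nogh ablx epkec
Hunk 5: at line 1 remove [sbycb] add [gpwz,ewpjk] -> 9 lines: lhl gpwz ewpjk vsd gqdgl yjl nogh ablx epkec
Hunk 6: at line 3 remove [gqdgl] add [lwot,tsrnl] -> 10 lines: lhl gpwz ewpjk vsd lwot tsrnl yjl nogh ablx epkec
Final line 4: vsd

Answer: vsd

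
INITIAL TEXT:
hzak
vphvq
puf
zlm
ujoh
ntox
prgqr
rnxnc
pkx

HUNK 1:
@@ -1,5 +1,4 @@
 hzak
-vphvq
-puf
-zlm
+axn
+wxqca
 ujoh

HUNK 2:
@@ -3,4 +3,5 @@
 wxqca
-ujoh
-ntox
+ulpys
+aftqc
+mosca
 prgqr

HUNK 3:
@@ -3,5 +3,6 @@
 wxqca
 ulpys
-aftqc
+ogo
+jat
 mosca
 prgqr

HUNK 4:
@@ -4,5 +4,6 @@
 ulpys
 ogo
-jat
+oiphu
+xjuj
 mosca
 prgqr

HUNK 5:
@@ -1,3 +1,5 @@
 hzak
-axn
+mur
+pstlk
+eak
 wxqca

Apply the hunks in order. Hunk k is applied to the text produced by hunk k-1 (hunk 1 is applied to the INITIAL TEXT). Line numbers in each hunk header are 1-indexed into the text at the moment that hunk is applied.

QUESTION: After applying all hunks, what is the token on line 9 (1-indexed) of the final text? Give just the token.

Hunk 1: at line 1 remove [vphvq,puf,zlm] add [axn,wxqca] -> 8 lines: hzak axn wxqca ujoh ntox prgqr rnxnc pkx
Hunk 2: at line 3 remove [ujoh,ntox] add [ulpys,aftqc,mosca] -> 9 lines: hzak axn wxqca ulpys aftqc mosca prgqr rnxnc pkx
Hunk 3: at line 3 remove [aftqc] add [ogo,jat] -> 10 lines: hzak axn wxqca ulpys ogo jat mosca prgqr rnxnc pkx
Hunk 4: at line 4 remove [jat] add [oiphu,xjuj] -> 11 lines: hzak axn wxqca ulpys ogo oiphu xjuj mosca prgqr rnxnc pkx
Hunk 5: at line 1 remove [axn] add [mur,pstlk,eak] -> 13 lines: hzak mur pstlk eak wxqca ulpys ogo oiphu xjuj mosca prgqr rnxnc pkx
Final line 9: xjuj

Answer: xjuj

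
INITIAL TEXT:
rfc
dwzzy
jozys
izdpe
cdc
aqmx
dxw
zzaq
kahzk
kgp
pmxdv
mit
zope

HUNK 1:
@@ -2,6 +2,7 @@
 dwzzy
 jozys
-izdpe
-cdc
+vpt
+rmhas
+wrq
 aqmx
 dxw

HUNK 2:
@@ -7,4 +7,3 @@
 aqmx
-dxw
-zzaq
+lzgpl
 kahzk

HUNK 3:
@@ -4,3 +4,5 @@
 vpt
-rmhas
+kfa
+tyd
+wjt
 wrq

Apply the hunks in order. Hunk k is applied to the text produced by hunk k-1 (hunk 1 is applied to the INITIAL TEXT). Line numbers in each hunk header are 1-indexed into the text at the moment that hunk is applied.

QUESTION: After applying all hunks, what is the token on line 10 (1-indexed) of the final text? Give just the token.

Answer: lzgpl

Derivation:
Hunk 1: at line 2 remove [izdpe,cdc] add [vpt,rmhas,wrq] -> 14 lines: rfc dwzzy jozys vpt rmhas wrq aqmx dxw zzaq kahzk kgp pmxdv mit zope
Hunk 2: at line 7 remove [dxw,zzaq] add [lzgpl] -> 13 lines: rfc dwzzy jozys vpt rmhas wrq aqmx lzgpl kahzk kgp pmxdv mit zope
Hunk 3: at line 4 remove [rmhas] add [kfa,tyd,wjt] -> 15 lines: rfc dwzzy jozys vpt kfa tyd wjt wrq aqmx lzgpl kahzk kgp pmxdv mit zope
Final line 10: lzgpl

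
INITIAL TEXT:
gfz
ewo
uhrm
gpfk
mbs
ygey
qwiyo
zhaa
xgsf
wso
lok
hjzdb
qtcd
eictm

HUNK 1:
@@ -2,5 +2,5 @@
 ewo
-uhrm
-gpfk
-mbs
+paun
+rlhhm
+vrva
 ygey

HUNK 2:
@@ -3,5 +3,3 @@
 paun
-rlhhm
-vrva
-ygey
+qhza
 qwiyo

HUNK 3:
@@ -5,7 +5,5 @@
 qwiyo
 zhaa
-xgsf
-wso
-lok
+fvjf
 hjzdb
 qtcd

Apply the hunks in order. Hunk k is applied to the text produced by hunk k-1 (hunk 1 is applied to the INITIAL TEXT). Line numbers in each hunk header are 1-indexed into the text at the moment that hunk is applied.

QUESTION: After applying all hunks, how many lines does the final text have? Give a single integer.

Hunk 1: at line 2 remove [uhrm,gpfk,mbs] add [paun,rlhhm,vrva] -> 14 lines: gfz ewo paun rlhhm vrva ygey qwiyo zhaa xgsf wso lok hjzdb qtcd eictm
Hunk 2: at line 3 remove [rlhhm,vrva,ygey] add [qhza] -> 12 lines: gfz ewo paun qhza qwiyo zhaa xgsf wso lok hjzdb qtcd eictm
Hunk 3: at line 5 remove [xgsf,wso,lok] add [fvjf] -> 10 lines: gfz ewo paun qhza qwiyo zhaa fvjf hjzdb qtcd eictm
Final line count: 10

Answer: 10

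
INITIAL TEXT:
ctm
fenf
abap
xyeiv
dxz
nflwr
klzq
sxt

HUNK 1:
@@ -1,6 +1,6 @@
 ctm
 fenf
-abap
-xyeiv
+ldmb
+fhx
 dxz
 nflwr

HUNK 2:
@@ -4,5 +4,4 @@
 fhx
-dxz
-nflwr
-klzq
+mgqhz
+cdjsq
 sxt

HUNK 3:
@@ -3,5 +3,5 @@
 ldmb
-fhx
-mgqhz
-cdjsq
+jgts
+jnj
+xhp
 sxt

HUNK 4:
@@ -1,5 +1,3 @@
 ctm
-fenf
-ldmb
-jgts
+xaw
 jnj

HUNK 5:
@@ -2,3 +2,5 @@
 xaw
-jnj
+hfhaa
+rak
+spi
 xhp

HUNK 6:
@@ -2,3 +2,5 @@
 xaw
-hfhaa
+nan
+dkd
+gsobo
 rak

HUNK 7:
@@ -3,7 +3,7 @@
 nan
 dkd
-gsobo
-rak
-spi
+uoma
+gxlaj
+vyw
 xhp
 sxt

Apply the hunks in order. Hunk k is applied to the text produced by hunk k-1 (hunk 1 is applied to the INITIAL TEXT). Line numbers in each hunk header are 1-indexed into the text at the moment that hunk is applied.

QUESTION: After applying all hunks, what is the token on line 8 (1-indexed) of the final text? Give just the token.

Answer: xhp

Derivation:
Hunk 1: at line 1 remove [abap,xyeiv] add [ldmb,fhx] -> 8 lines: ctm fenf ldmb fhx dxz nflwr klzq sxt
Hunk 2: at line 4 remove [dxz,nflwr,klzq] add [mgqhz,cdjsq] -> 7 lines: ctm fenf ldmb fhx mgqhz cdjsq sxt
Hunk 3: at line 3 remove [fhx,mgqhz,cdjsq] add [jgts,jnj,xhp] -> 7 lines: ctm fenf ldmb jgts jnj xhp sxt
Hunk 4: at line 1 remove [fenf,ldmb,jgts] add [xaw] -> 5 lines: ctm xaw jnj xhp sxt
Hunk 5: at line 2 remove [jnj] add [hfhaa,rak,spi] -> 7 lines: ctm xaw hfhaa rak spi xhp sxt
Hunk 6: at line 2 remove [hfhaa] add [nan,dkd,gsobo] -> 9 lines: ctm xaw nan dkd gsobo rak spi xhp sxt
Hunk 7: at line 3 remove [gsobo,rak,spi] add [uoma,gxlaj,vyw] -> 9 lines: ctm xaw nan dkd uoma gxlaj vyw xhp sxt
Final line 8: xhp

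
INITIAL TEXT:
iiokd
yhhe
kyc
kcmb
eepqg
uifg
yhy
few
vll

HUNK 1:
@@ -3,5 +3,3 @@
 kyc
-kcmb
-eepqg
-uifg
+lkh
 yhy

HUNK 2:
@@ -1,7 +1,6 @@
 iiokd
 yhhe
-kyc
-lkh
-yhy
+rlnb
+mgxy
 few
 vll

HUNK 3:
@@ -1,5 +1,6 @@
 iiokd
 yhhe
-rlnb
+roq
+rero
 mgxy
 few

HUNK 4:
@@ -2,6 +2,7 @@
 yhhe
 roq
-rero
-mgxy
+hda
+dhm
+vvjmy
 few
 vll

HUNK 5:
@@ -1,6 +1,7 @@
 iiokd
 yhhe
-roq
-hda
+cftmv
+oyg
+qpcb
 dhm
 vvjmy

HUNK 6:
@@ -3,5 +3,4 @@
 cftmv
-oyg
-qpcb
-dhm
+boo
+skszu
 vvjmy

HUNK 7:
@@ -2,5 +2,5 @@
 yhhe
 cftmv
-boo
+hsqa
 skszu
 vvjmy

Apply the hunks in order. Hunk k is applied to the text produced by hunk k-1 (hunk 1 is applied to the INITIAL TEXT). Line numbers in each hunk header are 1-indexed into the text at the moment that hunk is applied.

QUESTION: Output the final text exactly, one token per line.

Hunk 1: at line 3 remove [kcmb,eepqg,uifg] add [lkh] -> 7 lines: iiokd yhhe kyc lkh yhy few vll
Hunk 2: at line 1 remove [kyc,lkh,yhy] add [rlnb,mgxy] -> 6 lines: iiokd yhhe rlnb mgxy few vll
Hunk 3: at line 1 remove [rlnb] add [roq,rero] -> 7 lines: iiokd yhhe roq rero mgxy few vll
Hunk 4: at line 2 remove [rero,mgxy] add [hda,dhm,vvjmy] -> 8 lines: iiokd yhhe roq hda dhm vvjmy few vll
Hunk 5: at line 1 remove [roq,hda] add [cftmv,oyg,qpcb] -> 9 lines: iiokd yhhe cftmv oyg qpcb dhm vvjmy few vll
Hunk 6: at line 3 remove [oyg,qpcb,dhm] add [boo,skszu] -> 8 lines: iiokd yhhe cftmv boo skszu vvjmy few vll
Hunk 7: at line 2 remove [boo] add [hsqa] -> 8 lines: iiokd yhhe cftmv hsqa skszu vvjmy few vll

Answer: iiokd
yhhe
cftmv
hsqa
skszu
vvjmy
few
vll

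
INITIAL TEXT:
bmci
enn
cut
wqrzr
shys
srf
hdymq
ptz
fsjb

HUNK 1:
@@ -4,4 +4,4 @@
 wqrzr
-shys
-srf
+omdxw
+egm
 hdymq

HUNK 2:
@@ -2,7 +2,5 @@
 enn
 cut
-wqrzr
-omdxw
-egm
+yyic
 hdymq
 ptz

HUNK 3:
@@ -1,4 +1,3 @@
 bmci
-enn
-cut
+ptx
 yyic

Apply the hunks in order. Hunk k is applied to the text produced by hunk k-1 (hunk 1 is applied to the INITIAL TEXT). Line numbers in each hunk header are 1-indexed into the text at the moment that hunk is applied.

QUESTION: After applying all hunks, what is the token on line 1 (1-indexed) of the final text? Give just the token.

Answer: bmci

Derivation:
Hunk 1: at line 4 remove [shys,srf] add [omdxw,egm] -> 9 lines: bmci enn cut wqrzr omdxw egm hdymq ptz fsjb
Hunk 2: at line 2 remove [wqrzr,omdxw,egm] add [yyic] -> 7 lines: bmci enn cut yyic hdymq ptz fsjb
Hunk 3: at line 1 remove [enn,cut] add [ptx] -> 6 lines: bmci ptx yyic hdymq ptz fsjb
Final line 1: bmci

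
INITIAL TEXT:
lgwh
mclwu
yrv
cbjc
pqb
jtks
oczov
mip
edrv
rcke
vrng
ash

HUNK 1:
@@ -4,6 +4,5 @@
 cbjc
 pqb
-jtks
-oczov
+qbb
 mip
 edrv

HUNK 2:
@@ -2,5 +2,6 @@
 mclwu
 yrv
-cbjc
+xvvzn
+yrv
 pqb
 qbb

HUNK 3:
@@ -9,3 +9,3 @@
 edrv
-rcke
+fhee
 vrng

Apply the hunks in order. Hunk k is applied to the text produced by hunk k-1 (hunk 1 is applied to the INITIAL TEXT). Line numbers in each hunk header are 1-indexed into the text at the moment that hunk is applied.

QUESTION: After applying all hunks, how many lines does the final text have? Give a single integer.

Answer: 12

Derivation:
Hunk 1: at line 4 remove [jtks,oczov] add [qbb] -> 11 lines: lgwh mclwu yrv cbjc pqb qbb mip edrv rcke vrng ash
Hunk 2: at line 2 remove [cbjc] add [xvvzn,yrv] -> 12 lines: lgwh mclwu yrv xvvzn yrv pqb qbb mip edrv rcke vrng ash
Hunk 3: at line 9 remove [rcke] add [fhee] -> 12 lines: lgwh mclwu yrv xvvzn yrv pqb qbb mip edrv fhee vrng ash
Final line count: 12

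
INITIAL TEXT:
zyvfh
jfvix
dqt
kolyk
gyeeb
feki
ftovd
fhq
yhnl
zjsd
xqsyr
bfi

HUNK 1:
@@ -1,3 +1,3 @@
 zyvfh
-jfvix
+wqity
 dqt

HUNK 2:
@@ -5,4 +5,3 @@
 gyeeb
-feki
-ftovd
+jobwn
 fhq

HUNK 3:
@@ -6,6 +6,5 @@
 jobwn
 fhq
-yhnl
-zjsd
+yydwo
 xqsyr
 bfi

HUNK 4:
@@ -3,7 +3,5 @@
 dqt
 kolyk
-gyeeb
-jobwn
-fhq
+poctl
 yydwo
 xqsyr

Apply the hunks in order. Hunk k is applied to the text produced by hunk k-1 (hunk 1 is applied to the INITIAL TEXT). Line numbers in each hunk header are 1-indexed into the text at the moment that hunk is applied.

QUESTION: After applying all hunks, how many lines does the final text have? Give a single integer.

Hunk 1: at line 1 remove [jfvix] add [wqity] -> 12 lines: zyvfh wqity dqt kolyk gyeeb feki ftovd fhq yhnl zjsd xqsyr bfi
Hunk 2: at line 5 remove [feki,ftovd] add [jobwn] -> 11 lines: zyvfh wqity dqt kolyk gyeeb jobwn fhq yhnl zjsd xqsyr bfi
Hunk 3: at line 6 remove [yhnl,zjsd] add [yydwo] -> 10 lines: zyvfh wqity dqt kolyk gyeeb jobwn fhq yydwo xqsyr bfi
Hunk 4: at line 3 remove [gyeeb,jobwn,fhq] add [poctl] -> 8 lines: zyvfh wqity dqt kolyk poctl yydwo xqsyr bfi
Final line count: 8

Answer: 8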